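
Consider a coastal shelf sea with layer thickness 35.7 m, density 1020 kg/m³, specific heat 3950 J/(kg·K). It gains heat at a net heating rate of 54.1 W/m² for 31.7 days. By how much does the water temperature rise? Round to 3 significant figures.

1.03 K

Areal heat capacity C = ρ c_p D = 1020 × 3950 × 35.7 = 1.44×10^8 J m⁻² K⁻¹.
Net heat input Q = F Δt = 54.1 × (31.7 days × 86400 s/day) = 1.48×10^8 J/m².
ΔT = Q / C = 1.48×10^8 / 1.44×10^8 = 1.03 K.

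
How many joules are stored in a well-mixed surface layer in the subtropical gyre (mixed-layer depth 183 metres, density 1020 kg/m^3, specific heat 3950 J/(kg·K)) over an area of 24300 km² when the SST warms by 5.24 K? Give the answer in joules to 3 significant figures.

9.39×10^19 J

Areal heat capacity C = ρ c_p D = 1020 × 3950 × 183 = 7.37×10^8 J/(m²·K).
Heat per unit area: q = C ΔT = 7.37×10^8 × 5.24 = 3.86×10^9 J/m².
Total heat: Q = q × A = 3.86×10^9 × (24300 × 10⁶ m²) = 9.39×10^19 J.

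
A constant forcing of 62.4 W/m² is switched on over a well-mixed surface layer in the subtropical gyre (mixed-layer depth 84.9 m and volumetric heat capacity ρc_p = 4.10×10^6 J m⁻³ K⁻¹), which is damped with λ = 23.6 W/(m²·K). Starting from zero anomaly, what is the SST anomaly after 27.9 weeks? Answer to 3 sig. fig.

1.80 K

Areal heat capacity C = ρc_p × D = 4.10×10^6 × 84.9 = 3.48×10^8 J m⁻² K⁻¹.
τ = C / λ = 3.48×10^8 / 23.6 = 1.47×10^7 s.
Equilibrium anomaly ΔT_eq = F / λ = 62.4 / 23.6 = 2.64 K.
t = 27.9 weeks = 1.69×10^7 s, so t/τ = 1.14.
ΔT(t) = ΔT_eq (1 − e^(−t/τ)) = 2.64 × (1 − e^−1.14) = 1.80 K.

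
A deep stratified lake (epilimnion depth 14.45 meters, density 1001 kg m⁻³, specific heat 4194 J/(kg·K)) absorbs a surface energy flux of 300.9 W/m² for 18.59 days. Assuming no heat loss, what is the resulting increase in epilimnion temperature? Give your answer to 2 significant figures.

8.0 K

Areal heat capacity C = ρ c_p D = 1001 × 4194 × 14.45 = 6.07×10^7 J/(m²·K).
Net heat input Q = F Δt = 300.9 × (18.59 days × 86400 s/day) = 4.83×10^8 J/m².
ΔT = Q / C = 4.83×10^8 / 6.07×10^7 = 7.97 K.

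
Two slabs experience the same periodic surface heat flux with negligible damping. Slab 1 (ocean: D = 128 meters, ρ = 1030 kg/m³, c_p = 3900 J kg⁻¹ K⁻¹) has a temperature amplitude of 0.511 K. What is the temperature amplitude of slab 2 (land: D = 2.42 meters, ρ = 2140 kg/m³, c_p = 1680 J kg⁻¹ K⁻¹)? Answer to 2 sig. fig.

30 K

C_ocean = 5.14×10^8 J/(m²·K); C_land = 8.70×10^6 J/(m²·K).
A ∝ 1/C ⇒ A_land = A_ocean × C_ocean/C_land = 0.511 × 59.1 = 30.2 K.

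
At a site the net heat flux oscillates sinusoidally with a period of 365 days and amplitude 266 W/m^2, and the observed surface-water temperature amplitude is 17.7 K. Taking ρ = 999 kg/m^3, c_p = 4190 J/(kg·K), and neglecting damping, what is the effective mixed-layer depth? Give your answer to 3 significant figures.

18.0 m

ω = 2π / 3.15×10^7 s = 1.99×10^-7 s⁻¹.
Required C = F₀ / (A ω) = 266 / (17.7 × 1.99×10^-7) = 7.54×10^7 J/(m²·K).
D = C / (ρ c_p) = 7.54×10^7 / (999 × 4190) = 18.0 m.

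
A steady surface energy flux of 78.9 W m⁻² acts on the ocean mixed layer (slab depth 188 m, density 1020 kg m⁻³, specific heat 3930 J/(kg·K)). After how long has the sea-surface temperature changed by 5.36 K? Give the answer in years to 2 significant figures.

Areal heat capacity C = ρ c_p D = 1020 × 3930 × 188 = 7.54×10^8 J/(m²·K).
Time required: Δt = C ΔT / F = 7.54×10^8 × 5.36 / 78.9 = 5.12×10^7 s.
In years: 5.12×10^7 s / (3.156×10^7 s/year) = 1.62 years.

1.6 years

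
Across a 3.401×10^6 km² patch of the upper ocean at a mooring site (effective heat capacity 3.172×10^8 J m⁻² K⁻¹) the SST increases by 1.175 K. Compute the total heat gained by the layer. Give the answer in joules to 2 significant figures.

Areal heat capacity C = 3.172×10^8 J m⁻² K⁻¹ (given).
Heat per unit area: q = C ΔT = 3.17×10^8 × 1.175 = 3.73×10^8 J/m².
Total heat: Q = q × A = 3.73×10^8 × (3.401×10^6 × 10⁶ m²) = 1.27×10^21 J.

1.3×10^21 J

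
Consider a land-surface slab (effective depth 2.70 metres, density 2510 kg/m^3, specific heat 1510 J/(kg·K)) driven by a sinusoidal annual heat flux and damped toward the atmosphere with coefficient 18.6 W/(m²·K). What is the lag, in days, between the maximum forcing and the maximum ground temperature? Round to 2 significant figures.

Areal heat capacity C = ρ c_p D = 2510 × 1510 × 2.70 = 1.02×10^7 J m⁻² K⁻¹.
ω = 2π / 3.15×10^7 s = 1.99×10^-7 s⁻¹.
Phase lag φ = arctan(Cω/λ) = arctan(2.04/18.6) = 0.109 rad.
Time lag = φ / ω = 0.109 / 1.99×10^-7 = 5.48×10^5 s = 6.34 days.

6.3 days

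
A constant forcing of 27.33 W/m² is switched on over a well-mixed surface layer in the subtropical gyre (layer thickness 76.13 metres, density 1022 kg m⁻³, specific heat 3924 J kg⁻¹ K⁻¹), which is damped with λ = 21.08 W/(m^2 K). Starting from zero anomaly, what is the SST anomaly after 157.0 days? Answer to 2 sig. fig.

0.79 K

Areal heat capacity C = ρ c_p D = 1022 × 3924 × 76.13 = 3.05×10^8 J/(m²·K).
τ = C / λ = 3.05×10^8 / 21.08 = 1.45×10^7 s.
Equilibrium anomaly ΔT_eq = F / λ = 27.33 / 21.08 = 1.30 K.
t = 157.0 days = 1.36×10^7 s, so t/τ = 0.937.
ΔT(t) = ΔT_eq (1 − e^(−t/τ)) = 1.30 × (1 − e^−0.937) = 0.788 K.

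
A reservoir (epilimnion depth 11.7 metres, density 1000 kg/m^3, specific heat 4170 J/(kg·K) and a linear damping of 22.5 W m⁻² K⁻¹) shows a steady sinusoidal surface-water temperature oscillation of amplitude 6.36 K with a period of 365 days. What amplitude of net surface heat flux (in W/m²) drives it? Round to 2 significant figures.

160

Areal heat capacity C = ρ c_p D = 1000 × 4170 × 11.7 = 4.88×10^7 J m⁻² K⁻¹.
ω = 2π / 3.15×10^7 s = 1.99×10^-7 s⁻¹.
√((Cω)² + λ²) = √((9.72)² + 22.5²) = 24.5 W/(m²·K).
F₀ = A × √((Cω)²+λ²) = 6.36 × 24.5 = 156 W/m².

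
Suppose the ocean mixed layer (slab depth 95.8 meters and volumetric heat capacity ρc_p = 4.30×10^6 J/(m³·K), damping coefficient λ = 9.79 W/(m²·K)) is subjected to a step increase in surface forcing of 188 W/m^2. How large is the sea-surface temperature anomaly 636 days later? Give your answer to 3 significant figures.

Areal heat capacity C = ρc_p × D = 4.30×10^6 × 95.8 = 4.12×10^8 J/(m^2 K).
τ = C / λ = 4.12×10^8 / 9.79 = 4.21×10^7 s.
Equilibrium anomaly ΔT_eq = F / λ = 188 / 9.79 = 19.2 K.
t = 636 days = 5.50×10^7 s, so t/τ = 1.31.
ΔT(t) = ΔT_eq (1 − e^(−t/τ)) = 19.2 × (1 − e^−1.31) = 14.0 K.

14.0 K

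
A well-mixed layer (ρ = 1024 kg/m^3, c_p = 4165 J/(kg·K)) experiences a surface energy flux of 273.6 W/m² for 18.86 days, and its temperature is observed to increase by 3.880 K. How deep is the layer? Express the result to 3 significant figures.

Heat input Q = F Δt = 273.6 × 1.63×10^6 s = 4.46×10^8 J/m².
Required areal heat capacity C = Q / ΔT = 1.15×10^8 J/(m²·K).
Depth D = C / (ρ c_p) = 1.15×10^8 / (1024 × 4165) = 26.9 m.

26.9 m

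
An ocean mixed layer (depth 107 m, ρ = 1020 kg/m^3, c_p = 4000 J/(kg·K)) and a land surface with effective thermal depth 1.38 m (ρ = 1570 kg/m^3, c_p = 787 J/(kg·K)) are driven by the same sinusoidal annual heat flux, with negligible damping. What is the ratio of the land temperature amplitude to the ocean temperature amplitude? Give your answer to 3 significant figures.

C_ocean = 1020 × 4000 × 107 = 4.37×10^8 J/(m²·K).
C_land = 1570 × 787 × 1.38 = 1.71×10^6 J/(m²·K).
Undamped amplitude ∝ 1/C, so A_land/A_ocean = C_ocean/C_land = 256.

256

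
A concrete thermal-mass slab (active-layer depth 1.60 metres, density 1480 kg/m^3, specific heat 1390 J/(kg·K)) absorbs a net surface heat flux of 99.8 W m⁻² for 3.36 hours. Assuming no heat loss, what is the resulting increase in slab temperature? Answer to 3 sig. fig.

0.367 K

Areal heat capacity C = ρ c_p D = 1480 × 1390 × 1.60 = 3.29×10^6 J/(m^2 K).
Net heat input Q = F Δt = 99.8 × (3.36 hours × 3600 s/hour) = 1.21×10^6 J/m².
ΔT = Q / C = 1.21×10^6 / 3.29×10^6 = 0.367 K.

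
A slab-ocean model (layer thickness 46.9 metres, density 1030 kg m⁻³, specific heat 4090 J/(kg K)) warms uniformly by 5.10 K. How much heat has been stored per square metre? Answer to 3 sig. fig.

Areal heat capacity C = ρ c_p D = 1030 × 4090 × 46.9 = 1.98×10^8 J m⁻² K⁻¹.
ΔQ = C ΔT = 1.98×10^8 × 5.10 = 1.01×10^9 J/m².

1.01×10^9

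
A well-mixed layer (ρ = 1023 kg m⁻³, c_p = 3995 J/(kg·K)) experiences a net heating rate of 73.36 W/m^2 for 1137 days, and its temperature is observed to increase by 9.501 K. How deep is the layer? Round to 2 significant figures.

Heat input Q = F Δt = 73.36 × 9.82×10^7 s = 7.21×10^9 J/m².
Required areal heat capacity C = Q / ΔT = 7.59×10^8 J/(m²·K).
Depth D = C / (ρ c_p) = 7.59×10^8 / (1023 × 3995) = 186 m.

190 m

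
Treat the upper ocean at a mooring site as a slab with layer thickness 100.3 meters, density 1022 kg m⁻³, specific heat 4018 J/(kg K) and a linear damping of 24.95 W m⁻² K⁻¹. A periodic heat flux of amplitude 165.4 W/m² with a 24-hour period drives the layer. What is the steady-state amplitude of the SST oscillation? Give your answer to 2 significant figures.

0.0055 K

Areal heat capacity C = ρ c_p D = 1022 × 4018 × 100.3 = 4.12×10^8 J/(m^2 K).
Angular frequency ω = 2π / T = 2π / 86400 s = 7.27×10^-5 s⁻¹.
√((Cω)² + λ²) = √((30000)² + 24.95²) = 30000 W/(m²·K).
Amplitude A = F₀ / √((Cω)²+λ²) = 165.4 / 30000 = 0.00552 K.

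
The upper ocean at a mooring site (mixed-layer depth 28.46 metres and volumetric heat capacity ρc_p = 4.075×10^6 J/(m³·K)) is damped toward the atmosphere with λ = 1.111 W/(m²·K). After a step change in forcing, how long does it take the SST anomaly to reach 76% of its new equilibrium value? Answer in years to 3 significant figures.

4.72 years

Areal heat capacity C = ρc_p × D = 4.075×10^6 × 28.46 = 1.16×10^8 J/(m²·K).
τ = C / λ = 1.16×10^8 / 1.111 = 1.04×10^8 s.
Fraction reached: 1 − e^(−t/τ) = 0.76 ⇒ t = −τ ln(1 − 0.76) = τ × 1.43.
t = 1.49×10^8 s = 4.72 years.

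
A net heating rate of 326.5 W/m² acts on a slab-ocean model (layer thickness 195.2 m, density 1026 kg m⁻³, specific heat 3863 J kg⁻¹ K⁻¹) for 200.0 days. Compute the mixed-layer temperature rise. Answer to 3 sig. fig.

7.29 K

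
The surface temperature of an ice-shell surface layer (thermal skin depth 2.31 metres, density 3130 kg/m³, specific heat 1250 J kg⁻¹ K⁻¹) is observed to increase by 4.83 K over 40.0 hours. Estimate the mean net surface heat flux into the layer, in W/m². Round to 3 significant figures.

303

Areal heat capacity C = ρ c_p D = 3130 × 1250 × 2.31 = 9.04×10^6 J/(m^2 K).
Required heat per unit area: Q = C ΔT = 9.04×10^6 × 4.83 = 4.37×10^7 J/m².
Flux F = Q / Δt = 4.37×10^7 / 1.44×10^5 s = 303 W/m².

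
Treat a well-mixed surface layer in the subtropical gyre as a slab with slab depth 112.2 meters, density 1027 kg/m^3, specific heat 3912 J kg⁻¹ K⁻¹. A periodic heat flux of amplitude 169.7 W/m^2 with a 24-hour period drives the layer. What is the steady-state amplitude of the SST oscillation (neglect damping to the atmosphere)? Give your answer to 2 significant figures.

0.0052 K

Areal heat capacity C = ρ c_p D = 1027 × 3912 × 112.2 = 4.51×10^8 J/(m^2 K).
Angular frequency ω = 2π / T = 2π / 86400 s = 7.27×10^-5 s⁻¹.
Cω = 4.51×10^8 × 7.27×10^-5 = 32800 W/(m²·K).
Amplitude A = F₀ / (Cω) = 169.7 / 32800 = 0.00518 K.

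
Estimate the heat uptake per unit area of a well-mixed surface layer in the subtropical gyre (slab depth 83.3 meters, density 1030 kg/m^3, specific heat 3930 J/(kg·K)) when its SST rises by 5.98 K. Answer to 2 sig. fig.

2.0×10^9

Areal heat capacity C = ρ c_p D = 1030 × 3930 × 83.3 = 3.37×10^8 J/(m²·K).
ΔQ = C ΔT = 3.37×10^8 × 5.98 = 2.02×10^9 J/m².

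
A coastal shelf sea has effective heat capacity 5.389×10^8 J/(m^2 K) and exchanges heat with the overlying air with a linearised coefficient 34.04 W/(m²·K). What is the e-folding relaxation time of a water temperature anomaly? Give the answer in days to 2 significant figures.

180 days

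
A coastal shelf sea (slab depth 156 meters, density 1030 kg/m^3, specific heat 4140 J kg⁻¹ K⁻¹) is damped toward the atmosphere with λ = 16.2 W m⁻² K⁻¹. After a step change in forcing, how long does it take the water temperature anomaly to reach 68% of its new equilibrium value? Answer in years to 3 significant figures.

1.48 years

Areal heat capacity C = ρ c_p D = 1030 × 4140 × 156 = 6.65×10^8 J m⁻² K⁻¹.
τ = C / λ = 6.65×10^8 / 16.2 = 4.11×10^7 s.
Fraction reached: 1 − e^(−t/τ) = 0.68 ⇒ t = −τ ln(1 − 0.68) = τ × 1.14.
t = 4.68×10^7 s = 1.48 years.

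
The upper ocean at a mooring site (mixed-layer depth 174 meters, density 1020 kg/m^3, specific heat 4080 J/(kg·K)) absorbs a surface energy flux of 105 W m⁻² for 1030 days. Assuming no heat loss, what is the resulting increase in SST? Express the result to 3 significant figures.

Areal heat capacity C = ρ c_p D = 1020 × 4080 × 174 = 7.24×10^8 J/(m²·K).
Net heat input Q = F Δt = 105 × (1030 days × 86400 s/day) = 9.34×10^9 J/m².
ΔT = Q / C = 9.34×10^9 / 7.24×10^8 = 12.9 K.

12.9 K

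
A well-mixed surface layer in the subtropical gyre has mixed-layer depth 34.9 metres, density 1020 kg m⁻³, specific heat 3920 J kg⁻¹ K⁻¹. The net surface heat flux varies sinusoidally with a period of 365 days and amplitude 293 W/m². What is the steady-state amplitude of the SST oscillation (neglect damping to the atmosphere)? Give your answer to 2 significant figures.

Areal heat capacity C = ρ c_p D = 1020 × 3920 × 34.9 = 1.40×10^8 J/(m²·K).
Angular frequency ω = 2π / T = 2π / 3.15×10^7 s = 1.99×10^-7 s⁻¹.
Cω = 1.40×10^8 × 1.99×10^-7 = 27.8 W/(m²·K).
Amplitude A = F₀ / (Cω) = 293 / 27.8 = 10.5 K.

11 K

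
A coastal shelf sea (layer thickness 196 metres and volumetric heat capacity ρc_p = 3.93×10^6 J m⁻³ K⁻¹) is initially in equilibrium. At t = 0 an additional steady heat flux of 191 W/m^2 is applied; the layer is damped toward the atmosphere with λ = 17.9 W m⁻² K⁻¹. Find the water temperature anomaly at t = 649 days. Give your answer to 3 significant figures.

Areal heat capacity C = ρc_p × D = 3.93×10^6 × 196 = 7.70×10^8 J m⁻² K⁻¹.
τ = C / λ = 7.70×10^8 / 17.9 = 4.30×10^7 s.
Equilibrium anomaly ΔT_eq = F / λ = 191 / 17.9 = 10.7 K.
t = 649 days = 5.61×10^7 s, so t/τ = 1.30.
ΔT(t) = ΔT_eq (1 − e^(−t/τ)) = 10.7 × (1 − e^−1.30) = 7.77 K.

7.77 K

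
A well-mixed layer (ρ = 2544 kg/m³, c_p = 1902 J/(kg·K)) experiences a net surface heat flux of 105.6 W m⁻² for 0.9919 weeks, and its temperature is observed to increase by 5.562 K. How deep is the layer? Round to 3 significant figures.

2.35 m

Heat input Q = F Δt = 105.6 × 6.00×10^5 s = 6.33×10^7 J/m².
Required areal heat capacity C = Q / ΔT = 1.14×10^7 J/(m²·K).
Depth D = C / (ρ c_p) = 1.14×10^7 / (2544 × 1902) = 2.35 m.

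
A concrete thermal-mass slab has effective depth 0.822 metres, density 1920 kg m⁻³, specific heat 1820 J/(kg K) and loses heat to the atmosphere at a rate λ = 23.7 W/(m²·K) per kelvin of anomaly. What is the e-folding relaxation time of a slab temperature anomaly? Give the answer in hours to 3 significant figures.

33.7 hours

Areal heat capacity C = ρ c_p D = 1920 × 1820 × 0.822 = 2.87×10^6 J m⁻² K⁻¹.
Relaxation time τ = C / λ = 2.87×10^6 / 23.7 = 1.21×10^5 s.
In hours: 1.21×10^5 s / (3600 s/hour) = 33.7 hours.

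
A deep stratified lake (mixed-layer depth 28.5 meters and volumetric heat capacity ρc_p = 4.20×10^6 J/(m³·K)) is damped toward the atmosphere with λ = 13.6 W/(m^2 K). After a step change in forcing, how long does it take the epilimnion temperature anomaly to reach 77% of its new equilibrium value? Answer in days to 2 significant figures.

Areal heat capacity C = ρc_p × D = 4.20×10^6 × 28.5 = 1.20×10^8 J/(m²·K).
τ = C / λ = 1.20×10^8 / 13.6 = 8.80×10^6 s.
Fraction reached: 1 − e^(−t/τ) = 0.77 ⇒ t = −τ ln(1 − 0.77) = τ × 1.47.
t = 1.29×10^7 s = 150 days.

150 days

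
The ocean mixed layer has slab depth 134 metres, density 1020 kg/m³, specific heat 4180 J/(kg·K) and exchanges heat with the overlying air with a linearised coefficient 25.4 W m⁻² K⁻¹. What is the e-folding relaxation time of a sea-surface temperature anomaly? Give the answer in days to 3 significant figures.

260 days

Areal heat capacity C = ρ c_p D = 1020 × 4180 × 134 = 5.71×10^8 J/(m²·K).
Relaxation time τ = C / λ = 5.71×10^8 / 25.4 = 2.25×10^7 s.
In days: 2.25×10^7 s / (86400 s/day) = 260 days.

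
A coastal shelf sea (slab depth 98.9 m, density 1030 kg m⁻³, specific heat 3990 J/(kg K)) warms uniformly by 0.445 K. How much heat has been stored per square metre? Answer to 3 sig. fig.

Areal heat capacity C = ρ c_p D = 1030 × 3990 × 98.9 = 4.06×10^8 J/(m^2 K).
ΔQ = C ΔT = 4.06×10^8 × 0.445 = 1.81×10^8 J/m².

1.81×10^8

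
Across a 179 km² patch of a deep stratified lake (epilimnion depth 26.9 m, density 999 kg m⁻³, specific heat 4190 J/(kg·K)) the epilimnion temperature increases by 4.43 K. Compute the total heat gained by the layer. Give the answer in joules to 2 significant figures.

8.9×10^16 J

Areal heat capacity C = ρ c_p D = 999 × 4190 × 26.9 = 1.13×10^8 J/(m²·K).
Heat per unit area: q = C ΔT = 1.13×10^8 × 4.43 = 4.99×10^8 J/m².
Total heat: Q = q × A = 4.99×10^8 × (179 × 10⁶ m²) = 8.93×10^16 J.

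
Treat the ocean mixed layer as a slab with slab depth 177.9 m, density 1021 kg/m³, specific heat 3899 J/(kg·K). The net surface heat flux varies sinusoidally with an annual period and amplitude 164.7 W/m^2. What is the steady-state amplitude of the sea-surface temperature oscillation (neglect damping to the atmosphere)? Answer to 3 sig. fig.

Areal heat capacity C = ρ c_p D = 1021 × 3899 × 177.9 = 7.08×10^8 J m⁻² K⁻¹.
Angular frequency ω = 2π / T = 2π / 3.15×10^7 s = 1.99×10^-7 s⁻¹.
Cω = 7.08×10^8 × 1.99×10^-7 = 141 W/(m²·K).
Amplitude A = F₀ / (Cω) = 164.7 / 141 = 1.17 K.

1.17 K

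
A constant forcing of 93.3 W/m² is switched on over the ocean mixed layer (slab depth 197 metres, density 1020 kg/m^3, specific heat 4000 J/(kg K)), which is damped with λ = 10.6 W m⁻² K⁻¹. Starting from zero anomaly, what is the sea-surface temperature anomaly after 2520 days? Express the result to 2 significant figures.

8.3 K

Areal heat capacity C = ρ c_p D = 1020 × 4000 × 197 = 8.04×10^8 J/(m^2 K).
τ = C / λ = 8.04×10^8 / 10.6 = 7.58×10^7 s.
Equilibrium anomaly ΔT_eq = F / λ = 93.3 / 10.6 = 8.80 K.
t = 2520 days = 2.18×10^8 s, so t/τ = 2.87.
ΔT(t) = ΔT_eq (1 − e^(−t/τ)) = 8.80 × (1 − e^−2.87) = 8.30 K.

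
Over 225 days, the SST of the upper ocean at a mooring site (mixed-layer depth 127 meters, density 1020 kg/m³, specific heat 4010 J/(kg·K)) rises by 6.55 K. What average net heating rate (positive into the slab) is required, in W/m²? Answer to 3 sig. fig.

175

Areal heat capacity C = ρ c_p D = 1020 × 4010 × 127 = 5.19×10^8 J/(m^2 K).
Required heat per unit area: Q = C ΔT = 5.19×10^8 × 6.55 = 3.40×10^9 J/m².
Flux F = Q / Δt = 3.40×10^9 / 1.94×10^7 s = 175 W/m².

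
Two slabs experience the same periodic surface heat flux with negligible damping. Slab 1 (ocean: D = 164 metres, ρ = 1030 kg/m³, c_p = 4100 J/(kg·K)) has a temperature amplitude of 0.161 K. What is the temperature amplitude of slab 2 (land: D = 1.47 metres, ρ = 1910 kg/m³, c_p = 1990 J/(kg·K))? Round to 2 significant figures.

C_ocean = 6.93×10^8 J/(m²·K); C_land = 5.59×10^6 J/(m²·K).
A ∝ 1/C ⇒ A_land = A_ocean × C_ocean/C_land = 0.161 × 124 = 20.0 K.

20 K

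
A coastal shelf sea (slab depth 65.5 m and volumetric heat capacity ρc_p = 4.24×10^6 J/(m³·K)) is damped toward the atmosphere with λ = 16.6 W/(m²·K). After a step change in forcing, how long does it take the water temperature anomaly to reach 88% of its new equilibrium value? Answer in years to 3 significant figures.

Areal heat capacity C = ρc_p × D = 4.24×10^6 × 65.5 = 2.78×10^8 J/(m²·K).
τ = C / λ = 2.78×10^8 / 16.6 = 1.67×10^7 s.
Fraction reached: 1 − e^(−t/τ) = 0.88 ⇒ t = −τ ln(1 − 0.88) = τ × 2.12.
t = 3.55×10^7 s = 1.12 years.

1.12 years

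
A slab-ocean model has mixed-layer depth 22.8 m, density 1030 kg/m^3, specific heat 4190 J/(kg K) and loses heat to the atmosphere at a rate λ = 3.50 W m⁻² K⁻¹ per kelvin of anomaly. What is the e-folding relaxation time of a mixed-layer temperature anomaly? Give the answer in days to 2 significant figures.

330 days

Areal heat capacity C = ρ c_p D = 1030 × 4190 × 22.8 = 9.84×10^7 J m⁻² K⁻¹.
Relaxation time τ = C / λ = 9.84×10^7 / 3.50 = 2.81×10^7 s.
In days: 2.81×10^7 s / (86400 s/day) = 325 days.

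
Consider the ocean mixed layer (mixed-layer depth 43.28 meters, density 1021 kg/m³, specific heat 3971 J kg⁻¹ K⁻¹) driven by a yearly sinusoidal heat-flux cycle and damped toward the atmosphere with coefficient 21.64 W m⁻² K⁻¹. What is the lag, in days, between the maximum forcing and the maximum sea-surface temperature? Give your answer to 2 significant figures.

Areal heat capacity C = ρ c_p D = 1021 × 3971 × 43.28 = 1.75×10^8 J m⁻² K⁻¹.
ω = 2π / 3.15×10^7 s = 1.99×10^-7 s⁻¹.
Phase lag φ = arctan(Cω/λ) = arctan(35.0/21.64) = 1.02 rad.
Time lag = φ / ω = 1.02 / 1.99×10^-7 = 5.10×10^6 s = 59.1 days.

59 days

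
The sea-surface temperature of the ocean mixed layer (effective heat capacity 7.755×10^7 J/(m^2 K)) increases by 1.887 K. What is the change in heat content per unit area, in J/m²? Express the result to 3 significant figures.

Areal heat capacity C = 7.755×10^7 J/(m^2 K) (given).
ΔQ = C ΔT = 7.76×10^7 × 1.887 = 1.46×10^8 J/m².

1.46×10^8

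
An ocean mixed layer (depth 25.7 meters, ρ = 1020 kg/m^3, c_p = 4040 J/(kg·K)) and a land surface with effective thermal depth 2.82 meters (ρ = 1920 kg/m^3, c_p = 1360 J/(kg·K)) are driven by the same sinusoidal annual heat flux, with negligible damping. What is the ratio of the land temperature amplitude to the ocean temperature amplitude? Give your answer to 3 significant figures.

14.4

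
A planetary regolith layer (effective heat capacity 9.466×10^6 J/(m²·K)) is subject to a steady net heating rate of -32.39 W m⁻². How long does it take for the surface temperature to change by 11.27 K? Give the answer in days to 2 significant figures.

Areal heat capacity C = 9.466×10^6 J/(m²·K) (given).
Time required: Δt = C ΔT / F = 9.47×10^6 × -11.27 / -32.39 = 3.29×10^6 s.
In days: 3.29×10^6 s / (86400 s/day) = 38.1 days.

38 days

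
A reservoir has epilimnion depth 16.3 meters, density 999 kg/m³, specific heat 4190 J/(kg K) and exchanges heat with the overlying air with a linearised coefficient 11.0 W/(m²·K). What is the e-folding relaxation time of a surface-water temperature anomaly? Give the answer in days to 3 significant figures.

Areal heat capacity C = ρ c_p D = 999 × 4190 × 16.3 = 6.82×10^7 J m⁻² K⁻¹.
Relaxation time τ = C / λ = 6.82×10^7 / 11.0 = 6.20×10^6 s.
In days: 6.20×10^6 s / (86400 s/day) = 71.8 days.

71.8 days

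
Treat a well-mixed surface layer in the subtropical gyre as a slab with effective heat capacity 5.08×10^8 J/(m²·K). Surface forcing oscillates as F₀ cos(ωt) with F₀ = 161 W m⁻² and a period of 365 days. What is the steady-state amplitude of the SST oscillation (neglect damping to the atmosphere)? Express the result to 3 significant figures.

1.59 K

Areal heat capacity C = 5.08×10^8 J/(m²·K) (given).
Angular frequency ω = 2π / T = 2π / 3.15×10^7 s = 1.99×10^-7 s⁻¹.
Cω = 5.08×10^8 × 1.99×10^-7 = 101 W/(m²·K).
Amplitude A = F₀ / (Cω) = 161 / 101 = 1.59 K.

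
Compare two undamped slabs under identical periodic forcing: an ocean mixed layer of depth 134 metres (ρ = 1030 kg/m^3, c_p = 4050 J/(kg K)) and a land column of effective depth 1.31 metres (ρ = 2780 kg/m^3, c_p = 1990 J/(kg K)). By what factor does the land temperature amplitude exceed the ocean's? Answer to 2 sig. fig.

77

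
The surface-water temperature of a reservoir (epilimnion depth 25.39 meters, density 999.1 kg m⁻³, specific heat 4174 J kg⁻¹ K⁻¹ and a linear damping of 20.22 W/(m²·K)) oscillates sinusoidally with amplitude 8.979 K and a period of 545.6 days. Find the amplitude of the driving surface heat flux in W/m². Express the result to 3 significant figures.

Areal heat capacity C = ρ c_p D = 999.1 × 4174 × 25.39 = 1.06×10^8 J m⁻² K⁻¹.
ω = 2π / 4.71×10^7 s = 1.33×10^-7 s⁻¹.
√((Cω)² + λ²) = √((14.1)² + 20.22²) = 24.7 W/(m²·K).
F₀ = A × √((Cω)²+λ²) = 8.979 × 24.7 = 221 W/m².

221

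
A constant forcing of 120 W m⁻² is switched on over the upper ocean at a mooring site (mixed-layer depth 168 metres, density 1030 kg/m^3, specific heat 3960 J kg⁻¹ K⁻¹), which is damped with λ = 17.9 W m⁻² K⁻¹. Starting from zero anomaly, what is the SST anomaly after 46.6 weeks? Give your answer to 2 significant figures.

3.5 K

Areal heat capacity C = ρ c_p D = 1030 × 3960 × 168 = 6.85×10^8 J m⁻² K⁻¹.
τ = C / λ = 6.85×10^8 / 17.9 = 3.83×10^7 s.
Equilibrium anomaly ΔT_eq = F / λ = 120 / 17.9 = 6.70 K.
t = 46.6 weeks = 2.82×10^7 s, so t/τ = 0.736.
ΔT(t) = ΔT_eq (1 − e^(−t/τ)) = 6.70 × (1 − e^−0.736) = 3.49 K.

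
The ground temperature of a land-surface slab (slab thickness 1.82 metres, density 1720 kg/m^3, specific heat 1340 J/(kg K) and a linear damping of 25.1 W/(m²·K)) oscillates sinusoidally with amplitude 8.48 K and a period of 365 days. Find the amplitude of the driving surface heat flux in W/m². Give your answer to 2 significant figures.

Areal heat capacity C = ρ c_p D = 1720 × 1340 × 1.82 = 4.19×10^6 J m⁻² K⁻¹.
ω = 2π / 3.15×10^7 s = 1.99×10^-7 s⁻¹.
√((Cω)² + λ²) = √((0.836)² + 25.1²) = 25.1 W/(m²·K).
F₀ = A × √((Cω)²+λ²) = 8.48 × 25.1 = 213 W/m².

210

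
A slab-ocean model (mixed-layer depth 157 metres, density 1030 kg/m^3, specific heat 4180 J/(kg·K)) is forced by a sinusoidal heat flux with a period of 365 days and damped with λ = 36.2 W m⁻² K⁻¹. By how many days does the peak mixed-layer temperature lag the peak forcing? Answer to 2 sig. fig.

76 days

Areal heat capacity C = ρ c_p D = 1030 × 4180 × 157 = 6.76×10^8 J m⁻² K⁻¹.
ω = 2π / 3.15×10^7 s = 1.99×10^-7 s⁻¹.
Phase lag φ = arctan(Cω/λ) = arctan(135/36.2) = 1.31 rad.
Time lag = φ / ω = 1.31 / 1.99×10^-7 = 6.57×10^6 s = 76.0 days.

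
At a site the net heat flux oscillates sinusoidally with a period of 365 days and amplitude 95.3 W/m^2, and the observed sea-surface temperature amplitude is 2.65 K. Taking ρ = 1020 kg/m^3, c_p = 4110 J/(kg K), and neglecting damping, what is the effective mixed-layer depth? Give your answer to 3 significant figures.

ω = 2π / 3.15×10^7 s = 1.99×10^-7 s⁻¹.
Required C = F₀ / (A ω) = 95.3 / (2.65 × 1.99×10^-7) = 1.80×10^8 J/(m²·K).
D = C / (ρ c_p) = 1.80×10^8 / (1020 × 4110) = 43.1 m.

43.1 m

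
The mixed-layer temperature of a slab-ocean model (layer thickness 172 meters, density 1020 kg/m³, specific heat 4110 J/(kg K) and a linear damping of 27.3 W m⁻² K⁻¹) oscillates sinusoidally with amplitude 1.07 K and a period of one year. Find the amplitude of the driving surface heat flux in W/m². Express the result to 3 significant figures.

Areal heat capacity C = ρ c_p D = 1020 × 4110 × 172 = 7.21×10^8 J/(m^2 K).
ω = 2π / 3.15×10^7 s = 1.99×10^-7 s⁻¹.
√((Cω)² + λ²) = √((144)² + 27.3²) = 146 W/(m²·K).
F₀ = A × √((Cω)²+λ²) = 1.07 × 146 = 156 W/m².

156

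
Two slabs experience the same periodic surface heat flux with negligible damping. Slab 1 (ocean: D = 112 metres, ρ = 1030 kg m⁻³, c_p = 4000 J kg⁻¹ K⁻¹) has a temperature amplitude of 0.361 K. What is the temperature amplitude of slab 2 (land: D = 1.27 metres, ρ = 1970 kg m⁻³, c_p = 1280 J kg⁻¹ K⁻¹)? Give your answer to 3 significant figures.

52.0 K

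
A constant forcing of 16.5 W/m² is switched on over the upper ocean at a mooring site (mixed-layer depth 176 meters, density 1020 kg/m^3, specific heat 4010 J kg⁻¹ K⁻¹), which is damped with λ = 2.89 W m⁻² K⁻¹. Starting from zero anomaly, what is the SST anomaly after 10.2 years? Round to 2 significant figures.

Areal heat capacity C = ρ c_p D = 1020 × 4010 × 176 = 7.20×10^8 J/(m^2 K).
τ = C / λ = 7.20×10^8 / 2.89 = 2.49×10^8 s.
Equilibrium anomaly ΔT_eq = F / λ = 16.5 / 2.89 = 5.71 K.
t = 10.2 years = 3.22×10^8 s, so t/τ = 1.29.
ΔT(t) = ΔT_eq (1 − e^(−t/τ)) = 5.71 × (1 − e^−1.29) = 4.14 K.

4.1 K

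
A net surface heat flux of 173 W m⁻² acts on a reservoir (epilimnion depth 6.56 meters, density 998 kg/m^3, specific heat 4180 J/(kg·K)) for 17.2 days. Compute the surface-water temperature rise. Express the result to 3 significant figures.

9.39 K

Areal heat capacity C = ρ c_p D = 998 × 4180 × 6.56 = 2.74×10^7 J/(m^2 K).
Net heat input Q = F Δt = 173 × (17.2 days × 86400 s/day) = 2.57×10^8 J/m².
ΔT = Q / C = 2.57×10^8 / 2.74×10^7 = 9.39 K.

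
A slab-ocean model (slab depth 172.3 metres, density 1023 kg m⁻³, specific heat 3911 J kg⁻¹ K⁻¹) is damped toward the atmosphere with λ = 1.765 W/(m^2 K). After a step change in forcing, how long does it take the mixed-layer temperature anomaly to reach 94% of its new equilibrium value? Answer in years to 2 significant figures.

Areal heat capacity C = ρ c_p D = 1023 × 3911 × 172.3 = 6.89×10^8 J/(m²·K).
τ = C / λ = 6.89×10^8 / 1.765 = 3.91×10^8 s.
Fraction reached: 1 − e^(−t/τ) = 0.94 ⇒ t = −τ ln(1 − 0.94) = τ × 2.81.
t = 1.10×10^9 s = 34.8 years.

35 years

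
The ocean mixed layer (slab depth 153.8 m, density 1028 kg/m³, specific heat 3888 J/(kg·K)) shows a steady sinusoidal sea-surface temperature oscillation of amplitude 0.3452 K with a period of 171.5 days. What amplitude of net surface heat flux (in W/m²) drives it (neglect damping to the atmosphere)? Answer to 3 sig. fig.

90.0

Areal heat capacity C = ρ c_p D = 1028 × 3888 × 153.8 = 6.15×10^8 J/(m^2 K).
ω = 2π / 1.48×10^7 s = 4.24×10^-7 s⁻¹.
Cω = 6.15×10^8 × 4.24×10^-7 = 261 W/(m²·K).
F₀ = A × Cω = 0.3452 × 261 = 90.0 W/m².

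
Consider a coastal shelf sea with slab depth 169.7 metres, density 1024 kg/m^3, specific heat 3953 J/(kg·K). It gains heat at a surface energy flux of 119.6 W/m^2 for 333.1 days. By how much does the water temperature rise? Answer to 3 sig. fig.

Areal heat capacity C = ρ c_p D = 1024 × 3953 × 169.7 = 6.87×10^8 J/(m^2 K).
Net heat input Q = F Δt = 119.6 × (333.1 days × 86400 s/day) = 3.44×10^9 J/m².
ΔT = Q / C = 3.44×10^9 / 6.87×10^8 = 5.01 K.

5.01 K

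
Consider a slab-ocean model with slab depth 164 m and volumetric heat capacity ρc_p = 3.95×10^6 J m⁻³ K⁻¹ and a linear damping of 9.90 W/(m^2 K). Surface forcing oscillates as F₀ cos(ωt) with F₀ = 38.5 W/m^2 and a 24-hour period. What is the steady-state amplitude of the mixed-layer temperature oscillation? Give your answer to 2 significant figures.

8.2×10^-4 K

Areal heat capacity C = ρc_p × D = 3.95×10^6 × 164 = 6.48×10^8 J m⁻² K⁻¹.
Angular frequency ω = 2π / T = 2π / 86400 s = 7.27×10^-5 s⁻¹.
√((Cω)² + λ²) = √((47100)² + 9.90²) = 47100 W/(m²·K).
Amplitude A = F₀ / √((Cω)²+λ²) = 38.5 / 47100 = 8.17×10^-4 K.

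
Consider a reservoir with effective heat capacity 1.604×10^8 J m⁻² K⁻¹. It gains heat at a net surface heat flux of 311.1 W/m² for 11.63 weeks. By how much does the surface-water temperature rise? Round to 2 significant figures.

14 K

Areal heat capacity C = 1.604×10^8 J m⁻² K⁻¹ (given).
Net heat input Q = F Δt = 311.1 × (11.63 weeks × 6.048×10^5 s/week) = 2.19×10^9 J/m².
ΔT = Q / C = 2.19×10^9 / 1.60×10^8 = 13.6 K.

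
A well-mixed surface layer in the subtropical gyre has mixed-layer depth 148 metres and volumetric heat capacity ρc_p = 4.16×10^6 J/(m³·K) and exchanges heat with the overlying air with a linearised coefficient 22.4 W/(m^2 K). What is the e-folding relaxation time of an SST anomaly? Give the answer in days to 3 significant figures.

318 days

Areal heat capacity C = ρc_p × D = 4.16×10^6 × 148 = 6.16×10^8 J m⁻² K⁻¹.
Relaxation time τ = C / λ = 6.16×10^8 / 22.4 = 2.75×10^7 s.
In days: 2.75×10^7 s / (86400 s/day) = 318 days.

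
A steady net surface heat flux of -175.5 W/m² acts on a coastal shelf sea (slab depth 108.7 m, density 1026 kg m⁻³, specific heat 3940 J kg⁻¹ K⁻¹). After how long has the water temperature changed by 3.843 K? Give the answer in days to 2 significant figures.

Areal heat capacity C = ρ c_p D = 1026 × 3940 × 108.7 = 4.39×10^8 J m⁻² K⁻¹.
Time required: Δt = C ΔT / F = 4.39×10^8 × -3.843 / -175.5 = 9.62×10^6 s.
In days: 9.62×10^6 s / (86400 s/day) = 111 days.

110 days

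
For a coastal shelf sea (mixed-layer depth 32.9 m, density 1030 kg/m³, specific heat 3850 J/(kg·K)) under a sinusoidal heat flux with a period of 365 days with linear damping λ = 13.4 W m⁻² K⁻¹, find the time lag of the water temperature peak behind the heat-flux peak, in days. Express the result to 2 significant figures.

Areal heat capacity C = ρ c_p D = 1030 × 3850 × 32.9 = 1.30×10^8 J/(m²·K).
ω = 2π / 3.15×10^7 s = 1.99×10^-7 s⁻¹.
Phase lag φ = arctan(Cω/λ) = arctan(26.0/13.4) = 1.09 rad.
Time lag = φ / ω = 1.09 / 1.99×10^-7 = 5.50×10^6 s = 63.6 days.

64 days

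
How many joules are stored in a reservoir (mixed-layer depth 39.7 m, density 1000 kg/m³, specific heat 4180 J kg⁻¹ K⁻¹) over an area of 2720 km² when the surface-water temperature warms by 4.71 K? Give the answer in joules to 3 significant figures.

2.13×10^18 J

Areal heat capacity C = ρ c_p D = 1000 × 4180 × 39.7 = 1.66×10^8 J/(m²·K).
Heat per unit area: q = C ΔT = 1.66×10^8 × 4.71 = 7.82×10^8 J/m².
Total heat: Q = q × A = 7.82×10^8 × (2720 × 10⁶ m²) = 2.13×10^18 J.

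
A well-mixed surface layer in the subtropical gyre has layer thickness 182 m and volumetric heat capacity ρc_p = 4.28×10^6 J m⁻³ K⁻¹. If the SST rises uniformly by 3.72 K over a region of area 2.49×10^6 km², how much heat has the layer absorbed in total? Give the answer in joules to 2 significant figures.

Areal heat capacity C = ρc_p × D = 4.28×10^6 × 182 = 7.79×10^8 J/(m^2 K).
Heat per unit area: q = C ΔT = 7.79×10^8 × 3.72 = 2.90×10^9 J/m².
Total heat: Q = q × A = 2.90×10^9 × (2.49×10^6 × 10⁶ m²) = 7.22×10^21 J.

7.2×10^21 J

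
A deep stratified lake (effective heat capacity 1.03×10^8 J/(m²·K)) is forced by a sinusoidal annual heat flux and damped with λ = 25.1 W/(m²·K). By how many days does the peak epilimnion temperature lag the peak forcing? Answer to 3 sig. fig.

Areal heat capacity C = 1.03×10^8 J/(m²·K) (given).
ω = 2π / 3.15×10^7 s = 1.99×10^-7 s⁻¹.
Phase lag φ = arctan(Cω/λ) = arctan(20.5/25.1) = 0.685 rad.
Time lag = φ / ω = 0.685 / 1.99×10^-7 = 3.44×10^6 s = 39.8 days.

39.8 days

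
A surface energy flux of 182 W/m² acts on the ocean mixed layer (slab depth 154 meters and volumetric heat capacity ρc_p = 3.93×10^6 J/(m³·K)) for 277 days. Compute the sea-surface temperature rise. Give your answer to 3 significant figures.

Areal heat capacity C = ρc_p × D = 3.93×10^6 × 154 = 6.05×10^8 J/(m²·K).
Net heat input Q = F Δt = 182 × (277 days × 86400 s/day) = 4.36×10^9 J/m².
ΔT = Q / C = 4.36×10^9 / 6.05×10^8 = 7.20 K.

7.20 K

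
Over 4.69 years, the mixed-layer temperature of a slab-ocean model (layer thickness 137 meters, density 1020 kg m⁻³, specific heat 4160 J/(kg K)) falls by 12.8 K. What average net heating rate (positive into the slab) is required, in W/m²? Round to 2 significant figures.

-50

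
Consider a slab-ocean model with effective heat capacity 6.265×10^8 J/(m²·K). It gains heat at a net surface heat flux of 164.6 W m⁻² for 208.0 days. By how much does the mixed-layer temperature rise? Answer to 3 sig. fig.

Areal heat capacity C = 6.265×10^8 J/(m²·K) (given).
Net heat input Q = F Δt = 164.6 × (208.0 days × 86400 s/day) = 2.96×10^9 J/m².
ΔT = Q / C = 2.96×10^9 / 6.26×10^8 = 4.72 K.

4.72 K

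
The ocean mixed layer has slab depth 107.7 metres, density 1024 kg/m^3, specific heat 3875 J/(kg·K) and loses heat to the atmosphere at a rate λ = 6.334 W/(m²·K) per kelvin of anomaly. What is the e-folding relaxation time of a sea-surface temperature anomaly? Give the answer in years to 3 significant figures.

Areal heat capacity C = ρ c_p D = 1024 × 3875 × 107.7 = 4.27×10^8 J/(m²·K).
Relaxation time τ = C / λ = 4.27×10^8 / 6.334 = 6.75×10^7 s.
In years: 6.75×10^7 s / (3.156×10^7 s/year) = 2.14 years.

2.14 years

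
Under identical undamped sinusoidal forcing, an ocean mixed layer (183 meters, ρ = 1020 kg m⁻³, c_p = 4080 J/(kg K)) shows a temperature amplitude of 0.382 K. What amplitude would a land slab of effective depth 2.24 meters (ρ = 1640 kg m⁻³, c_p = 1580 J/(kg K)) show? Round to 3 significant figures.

50.1 K

C_ocean = 7.62×10^8 J/(m²·K); C_land = 5.80×10^6 J/(m²·K).
A ∝ 1/C ⇒ A_land = A_ocean × C_ocean/C_land = 0.382 × 131 = 50.1 K.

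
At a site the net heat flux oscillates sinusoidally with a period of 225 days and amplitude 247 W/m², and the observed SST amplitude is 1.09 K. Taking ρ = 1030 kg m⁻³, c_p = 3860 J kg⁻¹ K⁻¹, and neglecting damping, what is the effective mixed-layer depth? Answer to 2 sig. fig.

ω = 2π / 1.94×10^7 s = 3.23×10^-7 s⁻¹.
Required C = F₀ / (A ω) = 247 / (1.09 × 3.23×10^-7) = 7.01×10^8 J/(m²·K).
D = C / (ρ c_p) = 7.01×10^8 / (1030 × 3860) = 176 m.

180 m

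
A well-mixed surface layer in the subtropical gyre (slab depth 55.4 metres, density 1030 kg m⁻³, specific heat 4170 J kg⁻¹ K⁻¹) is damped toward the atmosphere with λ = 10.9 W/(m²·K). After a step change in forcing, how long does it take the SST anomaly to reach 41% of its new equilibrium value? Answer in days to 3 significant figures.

Areal heat capacity C = ρ c_p D = 1030 × 4170 × 55.4 = 2.38×10^8 J m⁻² K⁻¹.
τ = C / λ = 2.38×10^8 / 10.9 = 2.18×10^7 s.
Fraction reached: 1 − e^(−t/τ) = 0.41 ⇒ t = −τ ln(1 − 0.41) = τ × 0.528.
t = 1.15×10^7 s = 133 days.

133 days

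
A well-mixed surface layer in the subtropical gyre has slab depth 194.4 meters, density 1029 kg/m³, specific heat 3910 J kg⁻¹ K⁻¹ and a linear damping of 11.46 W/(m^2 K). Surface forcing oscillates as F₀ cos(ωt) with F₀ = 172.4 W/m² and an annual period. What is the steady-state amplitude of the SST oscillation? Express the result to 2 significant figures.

Areal heat capacity C = ρ c_p D = 1029 × 3910 × 194.4 = 7.82×10^8 J/(m^2 K).
Angular frequency ω = 2π / T = 2π / 3.15×10^7 s = 1.99×10^-7 s⁻¹.
√((Cω)² + λ²) = √((156)² + 11.46²) = 156 W/(m²·K).
Amplitude A = F₀ / √((Cω)²+λ²) = 172.4 / 156 = 1.10 K.

1.1 K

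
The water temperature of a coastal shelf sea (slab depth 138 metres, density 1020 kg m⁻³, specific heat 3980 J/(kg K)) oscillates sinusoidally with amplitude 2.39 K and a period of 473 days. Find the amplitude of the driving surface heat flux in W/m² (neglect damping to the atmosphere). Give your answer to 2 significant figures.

210

Areal heat capacity C = ρ c_p D = 1020 × 3980 × 138 = 5.60×10^8 J/(m²·K).
ω = 2π / 4.09×10^7 s = 1.54×10^-7 s⁻¹.
Cω = 5.60×10^8 × 1.54×10^-7 = 86.1 W/(m²·K).
F₀ = A × Cω = 2.39 × 86.1 = 206 W/m².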